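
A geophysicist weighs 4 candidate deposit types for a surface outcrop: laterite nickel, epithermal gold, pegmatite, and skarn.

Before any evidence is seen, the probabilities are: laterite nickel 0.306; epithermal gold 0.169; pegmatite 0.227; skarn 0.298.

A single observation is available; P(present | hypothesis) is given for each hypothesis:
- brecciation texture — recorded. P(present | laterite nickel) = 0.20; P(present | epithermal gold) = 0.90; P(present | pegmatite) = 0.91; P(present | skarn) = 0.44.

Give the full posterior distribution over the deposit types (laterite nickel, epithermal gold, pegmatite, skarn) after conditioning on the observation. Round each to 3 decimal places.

0.111, 0.276, 0.375, 0.238

Multiply each prior by the likelihood of the observation:
  laterite nickel: 0.306 × 0.20 = 0.0612
  epithermal gold: 0.169 × 0.90 = 0.1521
  pegmatite: 0.227 × 0.91 = 0.20657
  skarn: 0.298 × 0.44 = 0.13112
Marginal likelihood of the evidence = 0.55099.
P(laterite nickel | evidence) = 0.0612 / 0.55099 ≈ 0.111
P(epithermal gold | evidence) = 0.1521 / 0.55099 ≈ 0.276
P(pegmatite | evidence) = 0.20657 / 0.55099 ≈ 0.375
P(skarn | evidence) = 0.13112 / 0.55099 ≈ 0.238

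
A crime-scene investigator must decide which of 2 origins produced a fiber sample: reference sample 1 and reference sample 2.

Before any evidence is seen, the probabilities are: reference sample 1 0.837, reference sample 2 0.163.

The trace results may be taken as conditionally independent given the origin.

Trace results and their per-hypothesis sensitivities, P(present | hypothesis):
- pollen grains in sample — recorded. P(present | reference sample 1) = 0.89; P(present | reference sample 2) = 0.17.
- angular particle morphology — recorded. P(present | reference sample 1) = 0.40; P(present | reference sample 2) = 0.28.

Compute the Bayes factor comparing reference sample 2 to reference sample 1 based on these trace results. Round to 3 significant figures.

0.134

Take the product of per-trace result likelihoods under each hypothesis, then divide.
  reference sample 2: 0.17 × 0.28 = 0.0476
  reference sample 1: 0.89 × 0.40 = 0.356
Bayes factor = 0.0476 / 0.356 ≈ 0.134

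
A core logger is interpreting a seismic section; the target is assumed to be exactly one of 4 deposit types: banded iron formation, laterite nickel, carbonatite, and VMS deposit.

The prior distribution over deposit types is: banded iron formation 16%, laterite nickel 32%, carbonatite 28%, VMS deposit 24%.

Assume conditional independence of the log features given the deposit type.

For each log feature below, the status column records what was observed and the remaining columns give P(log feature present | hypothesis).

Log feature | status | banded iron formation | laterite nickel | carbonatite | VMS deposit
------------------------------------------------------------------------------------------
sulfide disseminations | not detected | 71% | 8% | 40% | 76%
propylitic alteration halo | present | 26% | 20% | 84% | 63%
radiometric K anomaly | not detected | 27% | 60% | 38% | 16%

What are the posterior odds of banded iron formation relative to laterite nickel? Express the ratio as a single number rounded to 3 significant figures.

0.374

Posterior odds equal prior odds times the likelihood ratio; only the two competing hypotheses matter (using 1 − P(present | H) for each absent log feature).
  banded iron formation: 0.16 × (1 − 0.71) × 0.26 × (1 − 0.27) = 0.0088067
  laterite nickel: 0.32 × (1 − 0.08) × 0.20 × (1 − 0.60) = 0.023552
Posterior odds = 0.0088067 / 0.023552 ≈ 0.374.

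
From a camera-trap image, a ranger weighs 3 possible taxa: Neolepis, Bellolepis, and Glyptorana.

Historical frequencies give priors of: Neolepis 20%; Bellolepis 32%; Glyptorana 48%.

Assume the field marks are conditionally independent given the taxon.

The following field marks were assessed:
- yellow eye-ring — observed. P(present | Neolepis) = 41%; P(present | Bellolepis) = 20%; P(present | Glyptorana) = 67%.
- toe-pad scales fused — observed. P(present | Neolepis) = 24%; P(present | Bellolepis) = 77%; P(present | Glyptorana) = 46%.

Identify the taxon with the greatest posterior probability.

Multiply each prior by the joint likelihood of the field mark pattern:
  Neolepis: 0.20 × 0.41 × 0.24 = 0.01968
  Bellolepis: 0.32 × 0.20 × 0.77 = 0.04928
  Glyptorana: 0.48 × 0.67 × 0.46 = 0.14794
The unnormalized weights sum to 0.2169.
P(Neolepis | evidence) ≈ 0.01968 / 0.2169 ≈ 0.091
P(Bellolepis | evidence) ≈ 0.04928 / 0.2169 ≈ 0.227
P(Glyptorana | evidence) ≈ 0.14794 / 0.2169 ≈ 0.682
The largest is 0.682, so Glyptorana is most probable.

Glyptorana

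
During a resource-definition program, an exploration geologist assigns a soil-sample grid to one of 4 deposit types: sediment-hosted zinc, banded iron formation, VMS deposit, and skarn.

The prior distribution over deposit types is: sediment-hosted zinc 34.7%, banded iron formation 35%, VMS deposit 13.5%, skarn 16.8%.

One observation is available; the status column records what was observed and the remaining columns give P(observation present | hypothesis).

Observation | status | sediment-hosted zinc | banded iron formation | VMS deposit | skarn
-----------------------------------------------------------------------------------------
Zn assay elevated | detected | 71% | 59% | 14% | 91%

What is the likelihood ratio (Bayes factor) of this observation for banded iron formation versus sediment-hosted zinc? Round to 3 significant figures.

0.831

The Bayes factor is the ratio of the two likelihoods.
  banded iron formation: 0.59
  sediment-hosted zinc: 0.71
Bayes factor = 0.59 / 0.71 ≈ 0.831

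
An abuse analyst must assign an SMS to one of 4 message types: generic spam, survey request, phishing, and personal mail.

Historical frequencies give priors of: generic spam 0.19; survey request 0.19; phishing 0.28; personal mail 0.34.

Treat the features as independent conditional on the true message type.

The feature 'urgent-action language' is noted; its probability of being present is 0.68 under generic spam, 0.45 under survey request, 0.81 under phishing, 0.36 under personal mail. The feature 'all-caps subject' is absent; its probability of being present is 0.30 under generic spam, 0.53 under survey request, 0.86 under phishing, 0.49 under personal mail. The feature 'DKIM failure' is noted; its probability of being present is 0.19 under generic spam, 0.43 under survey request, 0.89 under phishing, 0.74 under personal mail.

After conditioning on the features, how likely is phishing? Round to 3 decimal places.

0.259

By Bayes' rule with conditional independence, the unnormalized weight for each hypothesis is prior × ∏ likelihoods (using 1 − P(present | H) for each absent feature):
  generic spam: 0.19 × 0.68 × (1 − 0.30) × 0.19 = 0.017184
  survey request: 0.19 × 0.45 × (1 − 0.53) × 0.43 = 0.01728
  phishing: 0.28 × 0.81 × (1 − 0.86) × 0.89 = 0.028259
  personal mail: 0.34 × 0.36 × (1 − 0.49) × 0.74 = 0.046194
Normalizing constant Z = 0.017184 + 0.01728 + 0.028259 + 0.046194 = 0.10892.
P(phishing | evidence) = 0.028259 / 0.10892 ≈ 0.259.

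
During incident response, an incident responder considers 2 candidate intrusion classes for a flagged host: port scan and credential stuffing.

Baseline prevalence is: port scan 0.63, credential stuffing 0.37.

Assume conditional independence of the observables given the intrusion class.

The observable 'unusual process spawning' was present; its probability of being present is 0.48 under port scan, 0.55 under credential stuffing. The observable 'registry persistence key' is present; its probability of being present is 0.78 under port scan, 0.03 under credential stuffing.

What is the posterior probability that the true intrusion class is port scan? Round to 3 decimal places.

For each hypothesis, the unnormalized posterior weight is prior × product of the observable likelihoods:
  port scan: 0.63 × 0.48 × 0.78 = 0.23587
  credential stuffing: 0.37 × 0.55 × 0.03 = 0.006105
The unnormalized weights sum to 0.24198.
P(port scan | evidence) = 0.23587 / 0.24198 ≈ 0.975.

0.975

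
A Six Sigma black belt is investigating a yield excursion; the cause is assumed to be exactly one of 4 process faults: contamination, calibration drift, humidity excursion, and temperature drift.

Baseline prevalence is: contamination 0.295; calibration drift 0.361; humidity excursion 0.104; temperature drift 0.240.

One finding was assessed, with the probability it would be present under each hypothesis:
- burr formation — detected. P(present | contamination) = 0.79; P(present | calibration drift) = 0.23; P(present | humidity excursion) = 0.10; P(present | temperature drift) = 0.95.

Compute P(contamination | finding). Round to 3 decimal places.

For each hypothesis, the unnormalized posterior weight is prior × likelihood:
  contamination: 0.295 × 0.79 = 0.23305
  calibration drift: 0.361 × 0.23 = 0.08303
  humidity excursion: 0.104 × 0.10 = 0.0104
  temperature drift: 0.240 × 0.95 = 0.228
The unnormalized weights sum to 0.55448.
P(contamination | evidence) = 0.23305 / 0.55448 ≈ 0.420.

0.420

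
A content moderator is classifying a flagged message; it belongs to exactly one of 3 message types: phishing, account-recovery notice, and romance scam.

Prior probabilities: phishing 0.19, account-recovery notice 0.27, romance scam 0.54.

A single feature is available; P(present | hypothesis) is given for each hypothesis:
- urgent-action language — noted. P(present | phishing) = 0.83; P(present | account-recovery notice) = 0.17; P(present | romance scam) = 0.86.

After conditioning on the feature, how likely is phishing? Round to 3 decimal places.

By Bayes' rule, the unnormalized weight for each hypothesis is prior × likelihood:
  phishing: 0.19 × 0.83 = 0.1577
  account-recovery notice: 0.27 × 0.17 = 0.0459
  romance scam: 0.54 × 0.86 = 0.4644
Normalizing constant Z = 0.1577 + 0.0459 + 0.4644 = 0.668.
P(phishing | evidence) = 0.1577 / 0.668 ≈ 0.236.

0.236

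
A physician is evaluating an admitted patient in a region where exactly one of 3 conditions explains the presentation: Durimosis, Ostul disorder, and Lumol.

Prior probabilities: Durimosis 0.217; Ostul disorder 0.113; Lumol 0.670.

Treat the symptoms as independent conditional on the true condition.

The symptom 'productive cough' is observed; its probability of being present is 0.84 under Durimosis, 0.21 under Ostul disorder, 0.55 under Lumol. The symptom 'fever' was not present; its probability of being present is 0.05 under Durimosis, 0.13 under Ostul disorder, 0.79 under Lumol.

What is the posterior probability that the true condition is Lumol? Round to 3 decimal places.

For each hypothesis, the unnormalized posterior weight is prior × product of the symptom likelihoods (using 1 − P(present | H) for each absent symptom):
  Durimosis: 0.217 × 0.84 × (1 − 0.05) = 0.17317
  Ostul disorder: 0.113 × 0.21 × (1 − 0.13) = 0.020645
  Lumol: 0.670 × 0.55 × (1 − 0.79) = 0.077385
The unnormalized weights sum to 0.2712.
P(Lumol | evidence) = 0.077385 / 0.2712 ≈ 0.285.

0.285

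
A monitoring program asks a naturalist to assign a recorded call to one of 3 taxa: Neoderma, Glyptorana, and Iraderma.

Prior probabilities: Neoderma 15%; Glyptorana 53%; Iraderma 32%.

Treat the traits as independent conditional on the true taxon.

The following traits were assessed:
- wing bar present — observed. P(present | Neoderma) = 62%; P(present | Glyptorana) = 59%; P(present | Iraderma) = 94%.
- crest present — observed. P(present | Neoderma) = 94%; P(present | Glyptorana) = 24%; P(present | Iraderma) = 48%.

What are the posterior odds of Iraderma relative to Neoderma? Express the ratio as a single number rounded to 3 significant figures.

1.65

Unnormalized posterior weight (prior times the trait likelihoods) for each of the two hypotheses:
  Iraderma: 0.32 × 0.94 × 0.48 = 0.14438
  Neoderma: 0.15 × 0.62 × 0.94 = 0.08742
Odds(Iraderma : Neoderma) = 0.14438 / 0.08742 ≈ 1.65.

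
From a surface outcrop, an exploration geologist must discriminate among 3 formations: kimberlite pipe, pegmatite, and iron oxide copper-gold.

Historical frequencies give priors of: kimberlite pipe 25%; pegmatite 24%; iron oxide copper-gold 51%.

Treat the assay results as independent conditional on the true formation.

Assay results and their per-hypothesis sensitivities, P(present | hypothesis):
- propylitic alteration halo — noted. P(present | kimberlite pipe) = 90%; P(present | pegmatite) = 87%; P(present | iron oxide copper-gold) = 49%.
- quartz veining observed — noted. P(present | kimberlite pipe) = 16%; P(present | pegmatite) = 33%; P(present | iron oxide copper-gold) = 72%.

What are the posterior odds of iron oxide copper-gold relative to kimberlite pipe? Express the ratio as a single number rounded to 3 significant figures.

The normalizing constant cancels in an odds ratio, so compute prior × likelihood for the two hypotheses only:
  iron oxide copper-gold: 0.51 × 0.49 × 0.72 = 0.17993
  kimberlite pipe: 0.25 × 0.90 × 0.16 = 0.036
Odds(iron oxide copper-gold : kimberlite pipe) = 0.17993 / 0.036 ≈ 5.00.

5.00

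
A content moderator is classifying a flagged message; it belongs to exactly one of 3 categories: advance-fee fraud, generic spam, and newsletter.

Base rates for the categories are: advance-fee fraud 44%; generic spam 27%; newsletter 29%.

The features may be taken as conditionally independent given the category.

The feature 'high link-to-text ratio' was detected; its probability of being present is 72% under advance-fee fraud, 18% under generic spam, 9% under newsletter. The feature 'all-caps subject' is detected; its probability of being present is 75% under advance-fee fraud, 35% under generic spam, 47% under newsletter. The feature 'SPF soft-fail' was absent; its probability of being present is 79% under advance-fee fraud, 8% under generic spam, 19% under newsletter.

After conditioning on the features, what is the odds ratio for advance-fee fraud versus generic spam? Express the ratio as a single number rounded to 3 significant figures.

Posterior odds equal prior odds times the likelihood ratio; only the two competing hypotheses matter (using 1 − P(present | H) for each absent feature).
  advance-fee fraud: 0.44 × 0.72 × 0.75 × (1 − 0.79) = 0.049896
  generic spam: 0.27 × 0.18 × 0.35 × (1 − 0.08) = 0.015649
Odds(advance-fee fraud : generic spam) = 0.049896 / 0.015649 ≈ 3.19.

3.19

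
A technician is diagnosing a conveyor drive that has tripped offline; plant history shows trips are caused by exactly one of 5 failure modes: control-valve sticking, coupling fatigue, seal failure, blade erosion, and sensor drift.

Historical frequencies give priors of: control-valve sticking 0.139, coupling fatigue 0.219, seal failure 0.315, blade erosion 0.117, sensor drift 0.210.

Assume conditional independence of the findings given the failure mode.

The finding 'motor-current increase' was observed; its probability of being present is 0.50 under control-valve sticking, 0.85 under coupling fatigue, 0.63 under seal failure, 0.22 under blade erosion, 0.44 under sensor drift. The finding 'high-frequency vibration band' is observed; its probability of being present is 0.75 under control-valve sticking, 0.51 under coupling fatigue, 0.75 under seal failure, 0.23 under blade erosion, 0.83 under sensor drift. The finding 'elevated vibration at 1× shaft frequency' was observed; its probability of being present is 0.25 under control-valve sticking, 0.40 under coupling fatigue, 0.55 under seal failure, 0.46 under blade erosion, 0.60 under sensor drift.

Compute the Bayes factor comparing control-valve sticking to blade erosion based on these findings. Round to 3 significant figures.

The Bayes factor is the ratio of the joint likelihoods of the evidence pattern under the two hypotheses.
  control-valve sticking: 0.50 × 0.75 × 0.25 = 0.09375
  blade erosion: 0.22 × 0.23 × 0.46 = 0.023276
Bayes factor = 0.09375 / 0.023276 ≈ 4.03

4.03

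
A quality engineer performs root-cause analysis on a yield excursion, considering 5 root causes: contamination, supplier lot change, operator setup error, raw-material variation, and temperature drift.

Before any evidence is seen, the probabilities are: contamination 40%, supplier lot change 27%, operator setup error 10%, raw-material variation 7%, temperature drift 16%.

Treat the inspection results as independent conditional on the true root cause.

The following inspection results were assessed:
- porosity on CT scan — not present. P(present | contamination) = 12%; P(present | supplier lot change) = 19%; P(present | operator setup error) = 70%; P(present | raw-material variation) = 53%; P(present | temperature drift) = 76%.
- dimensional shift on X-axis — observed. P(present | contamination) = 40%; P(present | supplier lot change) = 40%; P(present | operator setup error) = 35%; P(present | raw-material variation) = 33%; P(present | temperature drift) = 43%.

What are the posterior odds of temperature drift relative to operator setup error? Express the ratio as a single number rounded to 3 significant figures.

Posterior odds equal prior odds times the likelihood ratio; only the two competing hypotheses matter (using 1 − P(present | H) for each absent inspection result).
  temperature drift: 0.16 × (1 − 0.76) × 0.43 = 0.016512
  operator setup error: 0.10 × (1 − 0.70) × 0.35 = 0.0105
Posterior odds = 0.016512 / 0.0105 ≈ 1.57.

1.57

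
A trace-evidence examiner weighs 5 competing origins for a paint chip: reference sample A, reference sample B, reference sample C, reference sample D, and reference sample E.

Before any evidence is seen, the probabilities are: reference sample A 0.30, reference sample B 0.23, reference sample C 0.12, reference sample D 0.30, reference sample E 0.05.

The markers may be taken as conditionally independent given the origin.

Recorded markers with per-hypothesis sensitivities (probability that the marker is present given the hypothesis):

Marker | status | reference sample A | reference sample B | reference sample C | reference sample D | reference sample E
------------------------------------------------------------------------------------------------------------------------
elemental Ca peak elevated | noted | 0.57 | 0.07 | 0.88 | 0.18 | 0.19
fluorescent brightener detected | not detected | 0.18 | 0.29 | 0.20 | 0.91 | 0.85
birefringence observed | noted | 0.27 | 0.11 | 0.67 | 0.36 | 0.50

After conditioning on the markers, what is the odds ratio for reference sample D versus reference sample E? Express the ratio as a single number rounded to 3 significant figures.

2.46

Unnormalized posterior weight (prior times the marker likelihoods) for each of the two hypotheses (using 1 − P(present | H) for each absent marker):
  reference sample D: 0.30 × 0.18 × (1 − 0.91) × 0.36 = 0.0017496
  reference sample E: 0.05 × 0.19 × (1 − 0.85) × 0.50 = 0.0007125
Posterior odds = 0.0017496 / 0.0007125 ≈ 2.46.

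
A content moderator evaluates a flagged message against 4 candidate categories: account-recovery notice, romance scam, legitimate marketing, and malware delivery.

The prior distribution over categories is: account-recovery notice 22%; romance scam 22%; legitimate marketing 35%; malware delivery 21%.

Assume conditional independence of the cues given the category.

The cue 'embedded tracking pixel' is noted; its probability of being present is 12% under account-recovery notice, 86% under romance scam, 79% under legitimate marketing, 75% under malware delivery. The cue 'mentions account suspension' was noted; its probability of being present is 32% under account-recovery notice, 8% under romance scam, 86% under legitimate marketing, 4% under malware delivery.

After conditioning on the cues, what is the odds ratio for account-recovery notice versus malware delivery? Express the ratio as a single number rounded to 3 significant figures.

1.34

Unnormalized posterior weight (prior times the cue likelihoods) for each of the two hypotheses:
  account-recovery notice: 0.22 × 0.12 × 0.32 = 0.008448
  malware delivery: 0.21 × 0.75 × 0.04 = 0.0063
Posterior odds = 0.008448 / 0.0063 ≈ 1.34.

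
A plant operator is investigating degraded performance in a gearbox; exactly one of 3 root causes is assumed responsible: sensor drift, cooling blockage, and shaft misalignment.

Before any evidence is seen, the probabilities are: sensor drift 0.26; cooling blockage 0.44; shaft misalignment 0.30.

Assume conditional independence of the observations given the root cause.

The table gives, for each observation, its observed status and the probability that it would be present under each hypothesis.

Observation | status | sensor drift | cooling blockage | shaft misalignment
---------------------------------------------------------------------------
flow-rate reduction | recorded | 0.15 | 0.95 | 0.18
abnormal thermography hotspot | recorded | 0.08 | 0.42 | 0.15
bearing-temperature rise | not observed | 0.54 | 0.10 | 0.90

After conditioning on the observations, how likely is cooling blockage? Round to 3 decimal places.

By Bayes' rule with conditional independence, the unnormalized weight for each hypothesis is prior × ∏ likelihoods (using 1 − P(present | H) for each absent observation):
  sensor drift: 0.26 × 0.15 × 0.08 × (1 − 0.54) = 0.0014352
  cooling blockage: 0.44 × 0.95 × 0.42 × (1 − 0.10) = 0.158
  shaft misalignment: 0.30 × 0.18 × 0.15 × (1 − 0.90) = 0.00081
The unnormalized weights sum to 0.16025.
P(cooling blockage | evidence) = 0.158 / 0.16025 ≈ 0.986.

0.986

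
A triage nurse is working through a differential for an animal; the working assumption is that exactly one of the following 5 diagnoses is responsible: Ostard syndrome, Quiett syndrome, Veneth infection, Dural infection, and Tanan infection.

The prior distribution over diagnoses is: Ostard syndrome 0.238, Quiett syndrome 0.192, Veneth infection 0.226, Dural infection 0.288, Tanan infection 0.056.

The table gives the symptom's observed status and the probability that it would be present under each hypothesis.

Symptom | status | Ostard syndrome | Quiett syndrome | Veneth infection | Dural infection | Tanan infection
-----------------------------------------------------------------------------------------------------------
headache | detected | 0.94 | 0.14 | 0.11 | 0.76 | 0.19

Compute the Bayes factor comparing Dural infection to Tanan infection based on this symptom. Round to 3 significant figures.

Likelihood of this symptom under each hypothesis:
  Dural infection: 0.76
  Tanan infection: 0.19
Bayes factor = 0.76 / 0.19 ≈ 4.00

4.00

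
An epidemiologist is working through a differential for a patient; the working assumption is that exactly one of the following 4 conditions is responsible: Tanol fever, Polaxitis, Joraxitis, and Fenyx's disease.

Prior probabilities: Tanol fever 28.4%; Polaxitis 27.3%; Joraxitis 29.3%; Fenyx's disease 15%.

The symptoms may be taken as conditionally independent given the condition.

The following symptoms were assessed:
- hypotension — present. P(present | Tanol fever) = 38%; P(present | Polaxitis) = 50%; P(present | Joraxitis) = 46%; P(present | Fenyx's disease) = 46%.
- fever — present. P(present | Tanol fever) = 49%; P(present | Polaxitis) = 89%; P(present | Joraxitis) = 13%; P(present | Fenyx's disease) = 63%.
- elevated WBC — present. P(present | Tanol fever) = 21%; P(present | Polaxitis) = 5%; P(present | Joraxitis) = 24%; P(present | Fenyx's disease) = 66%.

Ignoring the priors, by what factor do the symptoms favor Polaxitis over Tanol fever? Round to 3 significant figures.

Take the product of per-symptom likelihoods under each hypothesis, then divide.
  Polaxitis: 0.50 × 0.89 × 0.05 = 0.02225
  Tanol fever: 0.38 × 0.49 × 0.21 = 0.039102
Bayes factor = 0.02225 / 0.039102 ≈ 0.569

0.569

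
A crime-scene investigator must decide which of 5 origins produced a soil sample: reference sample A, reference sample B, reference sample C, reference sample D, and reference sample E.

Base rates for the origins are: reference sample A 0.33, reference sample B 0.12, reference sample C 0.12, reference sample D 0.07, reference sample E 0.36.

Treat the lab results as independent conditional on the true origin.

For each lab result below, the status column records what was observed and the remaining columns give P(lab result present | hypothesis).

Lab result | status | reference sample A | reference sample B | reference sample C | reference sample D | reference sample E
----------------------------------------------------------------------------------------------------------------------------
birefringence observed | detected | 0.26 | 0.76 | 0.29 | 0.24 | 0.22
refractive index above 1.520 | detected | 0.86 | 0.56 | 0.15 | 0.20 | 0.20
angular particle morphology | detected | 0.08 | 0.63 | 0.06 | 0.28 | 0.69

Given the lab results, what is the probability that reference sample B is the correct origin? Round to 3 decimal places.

Multiply each prior by the joint likelihood of the lab result pattern:
  reference sample A: 0.33 × 0.26 × 0.86 × 0.08 = 0.005903
  reference sample B: 0.12 × 0.76 × 0.56 × 0.63 = 0.032175
  reference sample C: 0.12 × 0.29 × 0.15 × 0.06 = 0.0003132
  reference sample D: 0.07 × 0.24 × 0.20 × 0.28 = 0.0009408
  reference sample E: 0.36 × 0.22 × 0.20 × 0.69 = 0.01093
The unnormalized weights sum to 0.050262.
P(reference sample B | evidence) = 0.032175 / 0.050262 ≈ 0.640.

0.640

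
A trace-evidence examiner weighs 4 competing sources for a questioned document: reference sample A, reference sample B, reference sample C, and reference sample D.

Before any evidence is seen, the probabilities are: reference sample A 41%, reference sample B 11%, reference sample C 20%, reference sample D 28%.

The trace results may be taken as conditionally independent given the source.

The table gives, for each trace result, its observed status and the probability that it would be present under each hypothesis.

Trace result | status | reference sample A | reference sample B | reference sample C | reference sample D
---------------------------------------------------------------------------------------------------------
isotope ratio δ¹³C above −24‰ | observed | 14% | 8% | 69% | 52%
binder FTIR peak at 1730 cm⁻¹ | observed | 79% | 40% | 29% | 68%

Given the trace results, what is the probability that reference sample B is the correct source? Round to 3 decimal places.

0.019

For each hypothesis, the unnormalized posterior weight is prior × product of the trace result likelihoods:
  reference sample A: 0.41 × 0.14 × 0.79 = 0.045346
  reference sample B: 0.11 × 0.08 × 0.40 = 0.00352
  reference sample C: 0.20 × 0.69 × 0.29 = 0.04002
  reference sample D: 0.28 × 0.52 × 0.68 = 0.099008
Marginal likelihood of the evidence = 0.18789.
P(reference sample B | evidence) = 0.00352 / 0.18789 ≈ 0.019.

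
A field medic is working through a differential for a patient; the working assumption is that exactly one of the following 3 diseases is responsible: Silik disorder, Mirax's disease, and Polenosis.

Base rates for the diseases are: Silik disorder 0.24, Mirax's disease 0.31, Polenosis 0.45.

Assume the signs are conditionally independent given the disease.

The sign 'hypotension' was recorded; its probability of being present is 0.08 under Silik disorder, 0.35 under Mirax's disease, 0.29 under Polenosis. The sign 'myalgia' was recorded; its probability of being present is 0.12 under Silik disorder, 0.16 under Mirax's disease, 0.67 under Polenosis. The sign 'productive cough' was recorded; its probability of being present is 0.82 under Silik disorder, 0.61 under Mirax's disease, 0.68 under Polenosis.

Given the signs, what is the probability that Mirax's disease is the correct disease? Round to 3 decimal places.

0.147

For each hypothesis, the unnormalized posterior weight is prior × product of the sign likelihoods:
  Silik disorder: 0.24 × 0.08 × 0.12 × 0.82 = 0.0018893
  Mirax's disease: 0.31 × 0.35 × 0.16 × 0.61 = 0.01059
  Polenosis: 0.45 × 0.29 × 0.67 × 0.68 = 0.059456
Marginal likelihood of the evidence = 0.071935.
P(Mirax's disease | evidence) = 0.01059 / 0.071935 ≈ 0.147.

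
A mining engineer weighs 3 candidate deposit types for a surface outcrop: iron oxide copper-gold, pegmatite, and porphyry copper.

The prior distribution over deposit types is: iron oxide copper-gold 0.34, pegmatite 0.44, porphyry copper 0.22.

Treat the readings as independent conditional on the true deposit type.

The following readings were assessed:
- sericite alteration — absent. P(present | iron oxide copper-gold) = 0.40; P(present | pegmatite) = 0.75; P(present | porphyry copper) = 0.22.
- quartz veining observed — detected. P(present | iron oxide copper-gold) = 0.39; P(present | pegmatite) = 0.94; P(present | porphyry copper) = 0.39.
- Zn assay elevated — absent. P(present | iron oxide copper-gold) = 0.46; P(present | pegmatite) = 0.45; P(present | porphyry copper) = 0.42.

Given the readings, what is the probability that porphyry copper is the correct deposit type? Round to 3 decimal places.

0.280

Multiply each prior by the joint likelihood of the reading pattern (using 1 − P(present | H) for each absent reading):
  iron oxide copper-gold: 0.34 × (1 − 0.40) × 0.39 × (1 − 0.46) = 0.042962
  pegmatite: 0.44 × (1 − 0.75) × 0.94 × (1 − 0.45) = 0.05687
  porphyry copper: 0.22 × (1 − 0.22) × 0.39 × (1 − 0.42) = 0.038816
Marginal likelihood of the evidence = 0.13865.
P(porphyry copper | evidence) = 0.038816 / 0.13865 ≈ 0.280.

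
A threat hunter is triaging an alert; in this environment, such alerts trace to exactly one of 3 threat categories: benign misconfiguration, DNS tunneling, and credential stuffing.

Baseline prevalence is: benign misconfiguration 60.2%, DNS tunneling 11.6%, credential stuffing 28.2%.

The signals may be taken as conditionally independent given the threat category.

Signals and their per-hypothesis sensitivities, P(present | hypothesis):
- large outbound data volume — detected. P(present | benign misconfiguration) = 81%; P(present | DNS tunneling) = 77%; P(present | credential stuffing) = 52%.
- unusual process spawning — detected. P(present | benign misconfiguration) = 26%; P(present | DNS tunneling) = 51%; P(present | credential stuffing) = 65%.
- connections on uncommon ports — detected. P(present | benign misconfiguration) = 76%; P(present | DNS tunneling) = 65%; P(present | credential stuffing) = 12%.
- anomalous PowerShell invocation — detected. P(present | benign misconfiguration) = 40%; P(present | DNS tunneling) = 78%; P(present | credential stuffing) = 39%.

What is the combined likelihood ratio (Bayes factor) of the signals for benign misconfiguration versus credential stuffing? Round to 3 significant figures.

4.05

Joint likelihood of the signal pattern under each hypothesis:
  benign misconfiguration: 0.81 × 0.26 × 0.76 × 0.40 = 0.064022
  credential stuffing: 0.52 × 0.65 × 0.12 × 0.39 = 0.015818
Bayes factor = 0.064022 / 0.015818 ≈ 4.05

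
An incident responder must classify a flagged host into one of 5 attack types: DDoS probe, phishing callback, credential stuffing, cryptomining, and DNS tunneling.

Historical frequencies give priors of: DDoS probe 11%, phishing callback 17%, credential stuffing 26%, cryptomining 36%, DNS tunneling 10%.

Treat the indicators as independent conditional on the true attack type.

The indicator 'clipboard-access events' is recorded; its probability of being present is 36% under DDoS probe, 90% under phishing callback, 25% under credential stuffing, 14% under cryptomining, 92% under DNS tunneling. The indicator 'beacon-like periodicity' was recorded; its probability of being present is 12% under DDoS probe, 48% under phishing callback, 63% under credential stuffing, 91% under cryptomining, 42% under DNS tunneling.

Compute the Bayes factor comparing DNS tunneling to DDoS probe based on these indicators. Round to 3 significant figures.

Take the product of per-indicator likelihoods under each hypothesis, then divide.
  DNS tunneling: 0.92 × 0.42 = 0.3864
  DDoS probe: 0.36 × 0.12 = 0.0432
Bayes factor = 0.3864 / 0.0432 ≈ 8.94

8.94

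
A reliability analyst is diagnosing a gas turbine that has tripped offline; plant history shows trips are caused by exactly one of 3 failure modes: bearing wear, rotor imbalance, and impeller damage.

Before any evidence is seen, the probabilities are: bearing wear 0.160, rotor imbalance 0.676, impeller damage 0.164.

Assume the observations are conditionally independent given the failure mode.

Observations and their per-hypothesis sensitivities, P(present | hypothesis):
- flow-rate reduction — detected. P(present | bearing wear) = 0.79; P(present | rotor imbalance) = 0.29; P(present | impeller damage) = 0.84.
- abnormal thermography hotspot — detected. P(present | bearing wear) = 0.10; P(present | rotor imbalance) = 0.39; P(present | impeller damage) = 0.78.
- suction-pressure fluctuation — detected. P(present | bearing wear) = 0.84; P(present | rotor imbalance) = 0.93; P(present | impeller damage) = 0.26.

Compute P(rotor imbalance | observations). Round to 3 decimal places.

0.648

Multiply each prior by the joint likelihood of the evidence pattern:
  bearing wear: 0.160 × 0.79 × 0.10 × 0.84 = 0.010618
  rotor imbalance: 0.676 × 0.29 × 0.39 × 0.93 = 0.071104
  impeller damage: 0.164 × 0.84 × 0.78 × 0.26 = 0.027938
The unnormalized weights sum to 0.10966.
P(rotor imbalance | evidence) = 0.071104 / 0.10966 ≈ 0.648.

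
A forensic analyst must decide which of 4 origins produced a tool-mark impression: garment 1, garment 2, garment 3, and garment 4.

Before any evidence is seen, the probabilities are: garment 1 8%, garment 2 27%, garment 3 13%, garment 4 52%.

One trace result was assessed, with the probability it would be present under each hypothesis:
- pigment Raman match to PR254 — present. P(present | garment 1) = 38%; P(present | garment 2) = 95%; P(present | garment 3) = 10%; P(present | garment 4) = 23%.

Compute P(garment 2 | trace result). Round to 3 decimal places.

By Bayes' rule, the unnormalized weight for each hypothesis is prior × likelihood:
  garment 1: 0.08 × 0.38 = 0.0304
  garment 2: 0.27 × 0.95 = 0.2565
  garment 3: 0.13 × 0.10 = 0.013
  garment 4: 0.52 × 0.23 = 0.1196
Marginal likelihood of the evidence = 0.4195.
P(garment 2 | evidence) = 0.2565 / 0.4195 ≈ 0.611.

0.611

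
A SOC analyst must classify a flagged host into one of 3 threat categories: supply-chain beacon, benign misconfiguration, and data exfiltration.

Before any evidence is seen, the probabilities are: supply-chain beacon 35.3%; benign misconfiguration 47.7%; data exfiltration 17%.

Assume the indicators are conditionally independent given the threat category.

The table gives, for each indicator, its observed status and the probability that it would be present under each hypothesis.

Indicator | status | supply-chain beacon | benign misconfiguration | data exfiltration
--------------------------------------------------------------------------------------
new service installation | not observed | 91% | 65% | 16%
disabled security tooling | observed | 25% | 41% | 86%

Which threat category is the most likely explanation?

For each hypothesis, the unnormalized posterior weight is prior × product of the indicator likelihoods (using 1 − P(present | H) for each absent indicator):
  supply-chain beacon: 0.353 × (1 − 0.91) × 0.25 = 0.0079425
  benign misconfiguration: 0.477 × (1 − 0.65) × 0.41 = 0.068449
  data exfiltration: 0.170 × (1 − 0.16) × 0.86 = 0.12281
Marginal likelihood of the evidence = 0.1992.
P(supply-chain beacon | evidence) ≈ 0.0079425 / 0.1992 ≈ 0.040
P(benign misconfiguration | evidence) ≈ 0.068449 / 0.1992 ≈ 0.344
P(data exfiltration | evidence) ≈ 0.12281 / 0.1992 ≈ 0.617
The largest is 0.617, so data exfiltration is most probable.

data exfiltration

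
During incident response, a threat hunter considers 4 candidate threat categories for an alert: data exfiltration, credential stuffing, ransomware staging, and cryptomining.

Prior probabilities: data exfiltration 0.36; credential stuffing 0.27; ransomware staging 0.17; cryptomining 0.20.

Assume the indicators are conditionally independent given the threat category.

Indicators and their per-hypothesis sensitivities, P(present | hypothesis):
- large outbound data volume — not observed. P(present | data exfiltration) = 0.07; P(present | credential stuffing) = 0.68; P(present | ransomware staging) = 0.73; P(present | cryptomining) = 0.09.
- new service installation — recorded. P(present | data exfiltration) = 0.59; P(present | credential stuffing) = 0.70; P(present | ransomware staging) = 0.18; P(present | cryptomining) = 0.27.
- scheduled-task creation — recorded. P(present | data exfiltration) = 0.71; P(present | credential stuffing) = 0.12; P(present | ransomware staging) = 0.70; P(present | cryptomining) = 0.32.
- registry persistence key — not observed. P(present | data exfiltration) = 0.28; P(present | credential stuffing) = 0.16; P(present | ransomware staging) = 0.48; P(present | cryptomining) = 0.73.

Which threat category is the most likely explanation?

data exfiltration

Multiply each prior by the joint likelihood of the indicator pattern (using 1 − P(present | H) for each absent indicator):
  data exfiltration: 0.36 × (1 − 0.07) × 0.59 × 0.71 × (1 − 0.28) = 0.10098
  credential stuffing: 0.27 × (1 − 0.68) × 0.70 × 0.12 × (1 − 0.16) = 0.0060964
  ransomware staging: 0.17 × (1 − 0.73) × 0.18 × 0.70 × (1 − 0.48) = 0.0030074
  cryptomining: 0.20 × (1 − 0.09) × 0.27 × 0.32 × (1 − 0.73) = 0.0042457
Normalizing constant Z = 0.10098 + 0.0060964 + 0.0030074 + 0.0042457 = 0.11433.
P(data exfiltration | evidence) ≈ 0.10098 / 0.11433 ≈ 0.883
P(credential stuffing | evidence) ≈ 0.0060964 / 0.11433 ≈ 0.053
P(ransomware staging | evidence) ≈ 0.0030074 / 0.11433 ≈ 0.026
P(cryptomining | evidence) ≈ 0.0042457 / 0.11433 ≈ 0.037
The largest is 0.883, so data exfiltration is most probable.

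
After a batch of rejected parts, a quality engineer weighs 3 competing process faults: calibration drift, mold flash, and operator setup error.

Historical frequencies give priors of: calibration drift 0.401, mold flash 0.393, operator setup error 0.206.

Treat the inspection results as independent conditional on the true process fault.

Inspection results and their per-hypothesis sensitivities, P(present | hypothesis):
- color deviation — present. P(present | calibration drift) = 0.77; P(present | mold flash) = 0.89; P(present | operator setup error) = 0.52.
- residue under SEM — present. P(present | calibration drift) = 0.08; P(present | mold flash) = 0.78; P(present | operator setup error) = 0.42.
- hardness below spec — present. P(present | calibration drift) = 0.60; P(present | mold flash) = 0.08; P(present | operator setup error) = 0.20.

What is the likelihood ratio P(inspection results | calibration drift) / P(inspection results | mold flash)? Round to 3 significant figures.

Take the product of per-inspection result likelihoods under each hypothesis, then divide.
  calibration drift: 0.77 × 0.08 × 0.60 = 0.03696
  mold flash: 0.89 × 0.78 × 0.08 = 0.055536
Bayes factor = 0.03696 / 0.055536 ≈ 0.666

0.666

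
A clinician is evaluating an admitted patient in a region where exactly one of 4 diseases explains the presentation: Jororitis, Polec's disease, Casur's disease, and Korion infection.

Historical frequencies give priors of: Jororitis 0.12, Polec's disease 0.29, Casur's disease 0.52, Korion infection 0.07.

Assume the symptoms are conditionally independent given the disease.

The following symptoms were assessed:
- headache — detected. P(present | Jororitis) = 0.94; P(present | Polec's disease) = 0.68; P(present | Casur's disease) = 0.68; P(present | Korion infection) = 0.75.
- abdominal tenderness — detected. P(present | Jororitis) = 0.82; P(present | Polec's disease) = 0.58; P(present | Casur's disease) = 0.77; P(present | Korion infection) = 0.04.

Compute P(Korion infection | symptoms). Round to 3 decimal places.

Multiply each prior by the joint likelihood of the symptom pattern:
  Jororitis: 0.12 × 0.94 × 0.82 = 0.092496
  Polec's disease: 0.29 × 0.68 × 0.58 = 0.11438
  Casur's disease: 0.52 × 0.68 × 0.77 = 0.27227
  Korion infection: 0.07 × 0.75 × 0.04 = 0.0021
The unnormalized weights sum to 0.48124.
P(Korion infection | evidence) = 0.0021 / 0.48124 ≈ 0.004.

0.004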